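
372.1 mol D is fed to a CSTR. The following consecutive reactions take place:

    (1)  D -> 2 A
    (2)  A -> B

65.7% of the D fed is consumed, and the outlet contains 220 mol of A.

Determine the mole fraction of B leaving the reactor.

Conversion of D: D consumed = 1ξ₁ = 0.657 × 372.1 → ξ₁ = 244.5 mol.
A balance: n_A = 0 + 2ξ₁ − 1ξ₂ = 220 → ξ₂ = (2·244.5 − 220)/1 = 268.9 mol.
Outlet amounts (n = n₀ + Σ ν·ξ):
  D: 372.1 − 1(244.5) = 127.6
  A: 0 + 2(244.5) − 1(268.9) = 220
  B: 0 + 1(268.9) = 268.9
Total out = 616.6 mol; y_B = 268.9 / 616.6 = 0.4362.

0.436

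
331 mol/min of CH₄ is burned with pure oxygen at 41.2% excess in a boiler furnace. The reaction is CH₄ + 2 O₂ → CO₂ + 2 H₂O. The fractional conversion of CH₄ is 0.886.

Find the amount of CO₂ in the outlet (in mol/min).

Stoichiometric O₂ = 2 × 331 = 662 mol/min; O₂ fed = 662 × 1.412 = 934.7 mol/min.
Fuel reacted = 0.886 × 331 → ξ = 293.3 mol/min.
Outlet (n = n₀ + ν ξ):
  CH₄: 331 − 1(293.3) = 37.73
  O₂: 934.7 − 2(293.3) = 348.2
  CO₂: 0 + 1(293.3) = 293.3
  H₂O: 0 + 2(293.3) = 586.5

293 mol/min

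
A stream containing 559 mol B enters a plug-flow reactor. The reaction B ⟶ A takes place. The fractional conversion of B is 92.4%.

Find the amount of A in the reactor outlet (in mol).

B reacted = 0.924 × 559 = 516.5 mol; ν_B = −1, so ξ = 516.5/1 = 516.5 mol.
Outlet amounts (n = n₀ + ν ξ):
  B: 559 − 1(516.5) = 42.48
  A: 0 + 1(516.5) = 516.5

517 mol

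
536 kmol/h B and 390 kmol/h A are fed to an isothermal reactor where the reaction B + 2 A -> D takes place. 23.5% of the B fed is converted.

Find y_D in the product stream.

B reacted = 0.235 × 536 = 126 kmol/h; ν_B = −1, so ξ = 126/1 = 126 kmol/h.
Outlet amounts (n = n₀ + ν ξ):
  B: 536 − 1(126) = 410
  A: 390 − 2(126) = 138.1
  D: 0 + 1(126) = 126
Total out = 674.1 kmol/h; y_D = 126 / 674.1 = 0.1869.

0.187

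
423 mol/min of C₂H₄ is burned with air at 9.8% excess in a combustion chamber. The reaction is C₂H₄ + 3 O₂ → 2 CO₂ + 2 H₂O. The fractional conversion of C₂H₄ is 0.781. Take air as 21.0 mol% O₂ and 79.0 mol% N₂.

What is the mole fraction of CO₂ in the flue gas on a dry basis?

Stoichiometric O₂ = 3 × 423 = 1269 mol/min; O₂ fed = 1269 × 1.098 = 1393 mol/min.
N₂ fed = 1393 × 79/21 = 5242 mol/min.
Fuel reacted = 0.781 × 423 → ξ = 330.4 mol/min.
Outlet (n = n₀ + ν ξ):
  C₂H₄: 423 − 1(330.4) = 92.64
  O₂: 1393 − 3(330.4) = 402.3
  N₂: 5242 (inert)
  CO₂: 0 + 2(330.4) = 660.7
  H₂O: 0 + 2(330.4) = 660.7
Dry total = 6397 mol/min; y_CO₂ (dry) = 660.7 / 6397 = 0.1033.

0.103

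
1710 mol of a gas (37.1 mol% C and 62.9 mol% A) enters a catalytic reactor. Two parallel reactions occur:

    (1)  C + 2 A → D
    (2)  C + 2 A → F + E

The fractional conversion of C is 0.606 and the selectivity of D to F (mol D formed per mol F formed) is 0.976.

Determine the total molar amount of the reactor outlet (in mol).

1140 mol

Conversion of C: C consumed = 0.606 × 634.4 = 384.5 mol = 1ξ₁ + 1ξ₂.
Selectivity: 1ξ₁ / (1ξ₂) = 0.976 → ξ₁ = 0.976 ξ₂.
Substitute: (1·0.976 + 1) ξ₂ = 384.5 → ξ₂ = 194.6 mol, ξ₁ = 189.9 mol.
Outlet amounts (n = n₀ + Σ ν·ξ):
  C: 634.4 − 1(189.9) − 1(194.6) = 250
  A: 1076 − 2(189.9) − 2(194.6) = 306.7
  D: 0 + 1(189.9) = 189.9
  F: 0 + 1(194.6) = 194.6
  E: 0 + 1(194.6) = 194.6
Total out = 250 + 306.7 + 189.9 + 194.6 + 194.6 = 1136 mol.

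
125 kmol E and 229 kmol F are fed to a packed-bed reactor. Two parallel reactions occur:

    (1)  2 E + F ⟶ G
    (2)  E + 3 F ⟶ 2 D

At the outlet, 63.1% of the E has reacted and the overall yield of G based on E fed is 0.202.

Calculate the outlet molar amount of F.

119 kmol

Yield of G: 1ξ₁ / 125 = 0.202 → ξ₁ = 25.25 kmol.
Conversion of E: 2ξ₁ + 1ξ₂ = 0.631 × 125 = 78.88 → ξ₂ = 28.38 kmol.
Outlet amounts (n = n₀ + Σ ν·ξ):
  E: 125 − 2(25.25) − 1(28.38) = 46.12
  F: 229 − 1(25.25) − 3(28.38) = 118.6
  G: 0 + 1(25.25) = 25.25
  D: 0 + 2(28.38) = 56.75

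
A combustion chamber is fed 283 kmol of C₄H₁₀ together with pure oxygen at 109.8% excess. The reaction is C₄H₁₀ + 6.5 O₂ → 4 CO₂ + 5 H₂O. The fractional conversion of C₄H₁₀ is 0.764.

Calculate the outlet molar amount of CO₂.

Stoichiometric O₂ = 6.5 × 283 = 1840 kmol; O₂ fed = 1840 × 2.098 = 3859 kmol.
Fuel reacted = 0.764 × 283 → ξ = 216.2 kmol.
Outlet (n = n₀ + ν ξ):
  C₄H₁₀: 283 − 1(216.2) = 66.79
  O₂: 3859 − 6.5(216.2) = 2454
  CO₂: 0 + 4(216.2) = 864.8
  H₂O: 0 + 5(216.2) = 1081

865 kmol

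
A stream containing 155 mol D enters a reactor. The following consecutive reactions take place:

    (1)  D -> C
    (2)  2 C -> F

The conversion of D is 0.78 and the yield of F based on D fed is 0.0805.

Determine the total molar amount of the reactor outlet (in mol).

Conversion of D: D consumed = 1ξ₁ = 0.78 × 155 → ξ₁ = 120.9 mol.
Yield of F: 1ξ₂ / 155 = 0.0805 → ξ₂ = 12.48 mol.
Outlet amounts (n = n₀ + Σ ν·ξ):
  D: 155 − 1(120.9) = 34.1
  C: 0 + 1(120.9) − 2(12.48) = 95.95
  F: 0 + 1(12.48) = 12.48
Total out = 34.1 + 95.95 + 12.48 = 142.5 mol.

143 mol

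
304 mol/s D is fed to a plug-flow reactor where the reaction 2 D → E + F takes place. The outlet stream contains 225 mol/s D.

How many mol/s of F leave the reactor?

39.5 mol/s

For D: n = n₀ − 2ξ → 225 = 304 − 2ξ, giving ξ = 39.5 mol/s.
Outlet amounts (n = n₀ + ν ξ):
  D: 304 − 2(39.5) = 225
  E: 0 + 1(39.5) = 39.5
  F: 0 + 1(39.5) = 39.5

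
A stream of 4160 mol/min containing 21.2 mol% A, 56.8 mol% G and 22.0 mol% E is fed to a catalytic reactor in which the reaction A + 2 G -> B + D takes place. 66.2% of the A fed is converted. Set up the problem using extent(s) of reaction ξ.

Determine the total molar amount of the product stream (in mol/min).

A reacted = 0.662 × 881.9 = 583.8 mol/min; ν_A = −1, so ξ = 583.8/1 = 583.8 mol/min.
Outlet amounts (n = n₀ + ν ξ):
  A: 881.9 − 1(583.8) = 298.1
  G: 2363 − 2(583.8) = 1195
  B: 0 + 1(583.8) = 583.8
  D: 0 + 1(583.8) = 583.8
  E: 915.2 (inert)
Total out = 298.1 + 1195 + 583.8 + 583.8 + 915.2 = 3576 mol/min.

3580 mol/min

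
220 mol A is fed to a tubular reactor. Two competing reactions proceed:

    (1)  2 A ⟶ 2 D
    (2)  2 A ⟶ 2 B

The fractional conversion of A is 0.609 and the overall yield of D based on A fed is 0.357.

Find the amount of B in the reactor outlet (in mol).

55.4 mol

Yield of D: 2ξ₁ / 220 = 0.357 → ξ₁ = 39.27 mol.
Conversion of A: 2ξ₁ + 2ξ₂ = 0.609 × 220 = 134 → ξ₂ = 27.72 mol.
Outlet amounts (n = n₀ + Σ ν·ξ):
  A: 220 − 2(39.27) − 2(27.72) = 86.02
  D: 0 + 2(39.27) = 78.54
  B: 0 + 2(27.72) = 55.44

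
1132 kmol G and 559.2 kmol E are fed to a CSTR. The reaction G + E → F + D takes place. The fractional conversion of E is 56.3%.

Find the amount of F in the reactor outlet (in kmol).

E reacted = 0.563 × 559.2 = 314.8 kmol; ν_E = −1, so ξ = 314.8/1 = 314.8 kmol.
Outlet amounts (n = n₀ + ν ξ):
  G: 1132 − 1(314.8) = 817.2
  E: 559.2 − 1(314.8) = 244.4
  F: 0 + 1(314.8) = 314.8
  D: 0 + 1(314.8) = 314.8

315 kmol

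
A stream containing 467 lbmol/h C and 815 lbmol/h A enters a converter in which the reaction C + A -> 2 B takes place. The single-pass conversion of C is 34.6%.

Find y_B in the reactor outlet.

0.252

C reacted = 0.346 × 467 = 161.6 lbmol/h; ν_C = −1, so ξ = 161.6/1 = 161.6 lbmol/h.
Outlet amounts (n = n₀ + ν ξ):
  C: 467 − 1(161.6) = 305.4
  A: 815 − 1(161.6) = 653.4
  B: 0 + 2(161.6) = 323.2
Total out = 1282 lbmol/h; y_B = 323.2 / 1282 = 0.2521.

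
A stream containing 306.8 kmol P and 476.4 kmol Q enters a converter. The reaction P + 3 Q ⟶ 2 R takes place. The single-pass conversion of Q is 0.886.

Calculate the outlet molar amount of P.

166 kmol

Q reacted = 0.886 × 476.4 = 422.1 kmol; ν_Q = −3, so ξ = 422.1/3 = 140.7 kmol.
Outlet amounts (n = n₀ + ν ξ):
  P: 306.8 − 1(140.7) = 166.1
  Q: 476.4 − 3(140.7) = 54.31
  R: 0 + 2(140.7) = 281.4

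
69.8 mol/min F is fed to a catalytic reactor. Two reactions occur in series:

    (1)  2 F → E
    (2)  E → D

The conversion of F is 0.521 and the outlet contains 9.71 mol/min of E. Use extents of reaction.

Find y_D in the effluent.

0.164

Conversion of F: F consumed = 2ξ₁ = 0.521 × 69.8 → ξ₁ = 18.18 mol/min.
E balance: n_E = 0 + 1ξ₁ − 1ξ₂ = 9.71 → ξ₂ = (1·18.18 − 9.71)/1 = 8.473 mol/min.
Outlet amounts (n = n₀ + Σ ν·ξ):
  F: 69.8 − 2(18.18) = 33.43
  E: 0 + 1(18.18) − 1(8.473) = 9.71
  D: 0 + 1(8.473) = 8.473
Total out = 51.62 mol/min; y_D = 8.473 / 51.62 = 0.1641.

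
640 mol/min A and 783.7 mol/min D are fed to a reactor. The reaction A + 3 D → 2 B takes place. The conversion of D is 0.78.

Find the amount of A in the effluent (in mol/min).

436 mol/min

D reacted = 0.78 × 783.7 = 611.3 mol/min; ν_D = −3, so ξ = 611.3/3 = 203.8 mol/min.
Outlet amounts (n = n₀ + ν ξ):
  A: 640 − 1(203.8) = 436.2
  D: 783.7 − 3(203.8) = 172.4
  B: 0 + 2(203.8) = 407.5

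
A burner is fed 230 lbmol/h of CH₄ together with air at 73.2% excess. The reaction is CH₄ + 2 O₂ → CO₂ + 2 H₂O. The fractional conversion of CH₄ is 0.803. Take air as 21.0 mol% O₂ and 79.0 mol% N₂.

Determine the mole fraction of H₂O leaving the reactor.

Stoichiometric O₂ = 2 × 230 = 460 lbmol/h; O₂ fed = 460 × 1.732 = 796.7 lbmol/h.
N₂ fed = 796.7 × 79/21 = 2997 lbmol/h.
Fuel reacted = 0.803 × 230 → ξ = 184.7 lbmol/h.
Outlet (n = n₀ + ν ξ):
  CH₄: 230 − 1(184.7) = 45.31
  O₂: 796.7 − 2(184.7) = 427.3
  N₂: 2997 (inert)
  CO₂: 0 + 1(184.7) = 184.7
  H₂O: 0 + 2(184.7) = 369.4
Total out = 4024 lbmol/h; y_H₂O = 369.4 / 4024 = 0.0918.

0.0918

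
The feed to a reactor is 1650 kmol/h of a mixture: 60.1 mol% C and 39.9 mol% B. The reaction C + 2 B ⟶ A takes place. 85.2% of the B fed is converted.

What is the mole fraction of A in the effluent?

B reacted = 0.852 × 658.4 = 560.9 kmol/h; ν_B = −2, so ξ = 560.9/2 = 280.5 kmol/h.
Outlet amounts (n = n₀ + ν ξ):
  C: 991.6 − 1(280.5) = 711.2
  B: 658.4 − 2(280.5) = 97.44
  A: 0 + 1(280.5) = 280.5
Total out = 1089 kmol/h; y_A = 280.5 / 1089 = 0.2575.

0.258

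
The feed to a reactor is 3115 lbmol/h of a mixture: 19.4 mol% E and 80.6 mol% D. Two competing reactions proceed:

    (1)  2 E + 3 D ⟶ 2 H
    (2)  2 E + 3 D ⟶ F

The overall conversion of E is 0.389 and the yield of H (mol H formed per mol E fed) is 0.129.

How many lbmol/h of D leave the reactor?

2160 lbmol/h

Yield of H: 2ξ₁ / 604.3 = 0.129 → ξ₁ = 38.98 lbmol/h.
Conversion of E: 2ξ₁ + 2ξ₂ = 0.389 × 604.3 = 235.1 → ξ₂ = 78.56 lbmol/h.
Outlet amounts (n = n₀ + Σ ν·ξ):
  E: 604.3 − 2(38.98) − 2(78.56) = 369.2
  D: 2511 − 3(38.98) − 3(78.56) = 2158
  H: 0 + 2(38.98) = 77.96
  F: 0 + 1(78.56) = 78.56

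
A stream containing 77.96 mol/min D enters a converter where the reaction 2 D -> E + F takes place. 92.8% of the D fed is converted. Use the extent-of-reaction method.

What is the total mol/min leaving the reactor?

D reacted = 0.928 × 77.96 = 72.35 mol/min; ν_D = −2, so ξ = 72.35/2 = 36.17 mol/min.
Outlet amounts (n = n₀ + ν ξ):
  D: 77.96 − 2(36.17) = 5.613
  E: 0 + 1(36.17) = 36.17
  F: 0 + 1(36.17) = 36.17
Total out = 5.613 + 36.17 + 36.17 = 77.96 mol/min.

78 mol/min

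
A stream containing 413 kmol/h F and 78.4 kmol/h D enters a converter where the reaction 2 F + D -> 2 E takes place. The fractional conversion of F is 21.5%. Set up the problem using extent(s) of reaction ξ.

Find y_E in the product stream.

0.199

F reacted = 0.215 × 413 = 88.8 kmol/h; ν_F = −2, so ξ = 88.8/2 = 44.4 kmol/h.
Outlet amounts (n = n₀ + ν ξ):
  F: 413 − 2(44.4) = 324.2
  D: 78.4 − 1(44.4) = 34
  E: 0 + 2(44.4) = 88.8
Total out = 447 kmol/h; y_E = 88.8 / 447 = 0.1986.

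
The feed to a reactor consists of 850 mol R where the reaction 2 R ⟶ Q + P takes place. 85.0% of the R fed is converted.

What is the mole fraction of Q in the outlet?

0.425

R reacted = 0.85 × 850 = 722.5 mol; ν_R = −2, so ξ = 722.5/2 = 361.2 mol.
Outlet amounts (n = n₀ + ν ξ):
  R: 850 − 2(361.2) = 127.5
  Q: 0 + 1(361.2) = 361.2
  P: 0 + 1(361.2) = 361.2
Total out = 850 mol; y_Q = 361.2 / 850 = 0.425.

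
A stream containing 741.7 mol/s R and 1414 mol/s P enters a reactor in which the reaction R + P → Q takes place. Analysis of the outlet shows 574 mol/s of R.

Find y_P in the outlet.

For R: n = n₀ − 1ξ → 574 = 741.7 − 1ξ, giving ξ = 167.7 mol/s.
Outlet amounts (n = n₀ + ν ξ):
  R: 741.7 − 1(167.7) = 574
  P: 1414 − 1(167.7) = 1246
  Q: 0 + 1(167.7) = 167.7
Total out = 1988 mol/s; y_P = 1246 / 1988 = 0.6269.

0.627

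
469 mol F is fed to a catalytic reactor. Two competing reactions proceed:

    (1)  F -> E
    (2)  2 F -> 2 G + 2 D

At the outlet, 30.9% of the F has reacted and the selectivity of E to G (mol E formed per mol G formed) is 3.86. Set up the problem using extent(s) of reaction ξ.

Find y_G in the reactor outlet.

0.0598

Conversion of F: F consumed = 0.309 × 469 = 144.9 mol = 1ξ₁ + 2ξ₂.
Selectivity: 1ξ₁ / (2ξ₂) = 3.86 → ξ₁ = 7.72 ξ₂.
Substitute: (1·7.72 + 2) ξ₂ = 144.9 → ξ₂ = 14.91 mol, ξ₁ = 115.1 mol.
Outlet amounts (n = n₀ + Σ ν·ξ):
  F: 469 − 1(115.1) − 2(14.91) = 324.1
  E: 0 + 1(115.1) = 115.1
  G: 0 + 2(14.91) = 29.82
  D: 0 + 2(14.91) = 29.82
Total out = 498.8 mol; y_G = 29.82 / 498.8 = 0.05978.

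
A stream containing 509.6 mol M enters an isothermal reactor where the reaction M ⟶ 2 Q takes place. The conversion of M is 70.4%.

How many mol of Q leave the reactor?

M reacted = 0.704 × 509.6 = 358.8 mol; ν_M = −1, so ξ = 358.8/1 = 358.8 mol.
Outlet amounts (n = n₀ + ν ξ):
  M: 509.6 − 1(358.8) = 150.8
  Q: 0 + 2(358.8) = 717.5

718 mol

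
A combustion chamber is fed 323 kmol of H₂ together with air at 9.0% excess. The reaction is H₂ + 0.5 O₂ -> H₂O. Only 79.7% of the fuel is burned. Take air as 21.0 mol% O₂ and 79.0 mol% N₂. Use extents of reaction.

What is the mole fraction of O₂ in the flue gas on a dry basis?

Stoichiometric O₂ = 0.5 × 323 = 161.5 kmol; O₂ fed = 161.5 × 1.090 = 176 kmol.
N₂ fed = 176 × 79/21 = 662.2 kmol.
Fuel reacted = 0.797 × 323 → ξ = 257.4 kmol.
Outlet (n = n₀ + ν ξ):
  H₂: 323 − 1(257.4) = 65.57
  O₂: 176 − 0.5(257.4) = 47.32
  N₂: 662.2 (inert)
  H₂O: 0 + 1(257.4) = 257.4
Dry total = 775.1 kmol; y_O₂ (dry) = 47.32 / 775.1 = 0.06105.

0.061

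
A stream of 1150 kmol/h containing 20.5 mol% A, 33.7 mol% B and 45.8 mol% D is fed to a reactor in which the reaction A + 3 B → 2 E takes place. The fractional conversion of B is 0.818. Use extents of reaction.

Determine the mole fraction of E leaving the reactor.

B reacted = 0.818 × 387.6 = 317 kmol/h; ν_B = −3, so ξ = 317/3 = 105.7 kmol/h.
Outlet amounts (n = n₀ + ν ξ):
  A: 235.8 − 1(105.7) = 130.1
  B: 387.6 − 3(105.7) = 70.53
  E: 0 + 2(105.7) = 211.3
  D: 526.7 (inert)
Total out = 938.7 kmol/h; y_E = 211.3 / 938.7 = 0.2252.

0.225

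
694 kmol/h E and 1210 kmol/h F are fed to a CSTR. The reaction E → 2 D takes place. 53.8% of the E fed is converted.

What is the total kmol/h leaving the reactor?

2280 kmol/h

E reacted = 0.538 × 694 = 373.4 kmol/h; ν_E = −1, so ξ = 373.4/1 = 373.4 kmol/h.
Outlet amounts (n = n₀ + ν ξ):
  E: 694 − 1(373.4) = 320.6
  D: 0 + 2(373.4) = 746.7
  F: 1210 (inert)
Total out = 320.6 + 746.7 + 1210 = 2277 kmol/h.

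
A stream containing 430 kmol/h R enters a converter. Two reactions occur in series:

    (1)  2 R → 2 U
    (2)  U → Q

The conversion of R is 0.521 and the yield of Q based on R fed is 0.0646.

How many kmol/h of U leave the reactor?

196 kmol/h

Conversion of R: R consumed = 2ξ₁ = 0.521 × 430 → ξ₁ = 112 kmol/h.
Yield of Q: 1ξ₂ / 430 = 0.0646 → ξ₂ = 27.78 kmol/h.
Outlet amounts (n = n₀ + Σ ν·ξ):
  R: 430 − 2(112) = 206
  U: 0 + 2(112) − 1(27.78) = 196.3
  Q: 0 + 1(27.78) = 27.78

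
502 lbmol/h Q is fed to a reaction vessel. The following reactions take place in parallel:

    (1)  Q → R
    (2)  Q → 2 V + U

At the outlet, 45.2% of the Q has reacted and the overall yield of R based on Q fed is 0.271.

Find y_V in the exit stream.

Yield of R: 1ξ₁ / 502 = 0.271 → ξ₁ = 136 lbmol/h.
Conversion of Q: 1ξ₁ + 1ξ₂ = 0.452 × 502 = 226.9 → ξ₂ = 90.86 lbmol/h.
Outlet amounts (n = n₀ + Σ ν·ξ):
  Q: 502 − 1(136) − 1(90.86) = 275.1
  R: 0 + 1(136) = 136
  V: 0 + 2(90.86) = 181.7
  U: 0 + 1(90.86) = 90.86
Total out = 683.7 lbmol/h; y_V = 181.7 / 683.7 = 0.2658.

0.266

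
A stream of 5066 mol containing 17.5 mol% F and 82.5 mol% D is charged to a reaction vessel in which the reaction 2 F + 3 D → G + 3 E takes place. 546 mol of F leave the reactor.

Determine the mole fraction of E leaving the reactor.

0.104

For F: n = n₀ − 2ξ → 546 = 886.5 − 2ξ, giving ξ = 170.3 mol.
Outlet amounts (n = n₀ + ν ξ):
  F: 886.5 − 2(170.3) = 546
  D: 4179 − 3(170.3) = 3669
  G: 0 + 1(170.3) = 170.3
  E: 0 + 3(170.3) = 510.8
Total out = 4896 mol; y_E = 510.8 / 4896 = 0.1043.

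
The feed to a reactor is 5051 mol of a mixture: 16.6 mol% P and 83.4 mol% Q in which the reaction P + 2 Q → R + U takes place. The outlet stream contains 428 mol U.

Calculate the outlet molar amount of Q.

For U: n = n₀ + 1ξ → 428 = 0 + 1ξ, giving ξ = 428 mol.
Outlet amounts (n = n₀ + ν ξ):
  P: 838.5 − 1(428) = 410.5
  Q: 4213 − 2(428) = 3357
  R: 0 + 1(428) = 428
  U: 0 + 1(428) = 428

3360 mol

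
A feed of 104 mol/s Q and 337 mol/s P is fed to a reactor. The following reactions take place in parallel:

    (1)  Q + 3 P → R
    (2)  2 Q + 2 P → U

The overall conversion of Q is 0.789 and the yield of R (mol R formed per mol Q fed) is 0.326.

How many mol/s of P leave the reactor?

Yield of R: 1ξ₁ / 104 = 0.326 → ξ₁ = 33.9 mol/s.
Conversion of Q: 1ξ₁ + 2ξ₂ = 0.789 × 104 = 82.06 → ξ₂ = 24.08 mol/s.
Outlet amounts (n = n₀ + Σ ν·ξ):
  Q: 104 − 1(33.9) − 2(24.08) = 21.94
  P: 337 − 3(33.9) − 2(24.08) = 187.1
  R: 0 + 1(33.9) = 33.9
  U: 0 + 1(24.08) = 24.08

187 mol/s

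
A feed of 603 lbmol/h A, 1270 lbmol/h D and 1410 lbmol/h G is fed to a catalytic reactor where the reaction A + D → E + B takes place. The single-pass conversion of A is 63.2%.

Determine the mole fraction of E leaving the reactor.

A reacted = 0.632 × 603 = 381.1 lbmol/h; ν_A = −1, so ξ = 381.1/1 = 381.1 lbmol/h.
Outlet amounts (n = n₀ + ν ξ):
  A: 603 − 1(381.1) = 221.9
  D: 1270 − 1(381.1) = 888.9
  E: 0 + 1(381.1) = 381.1
  B: 0 + 1(381.1) = 381.1
  G: 1410 (inert)
Total out = 3283 lbmol/h; y_E = 381.1 / 3283 = 0.1161.

0.116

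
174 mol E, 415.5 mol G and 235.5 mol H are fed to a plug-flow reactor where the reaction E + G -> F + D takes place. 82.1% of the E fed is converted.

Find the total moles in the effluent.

E reacted = 0.821 × 174 = 142.9 mol; ν_E = −1, so ξ = 142.9/1 = 142.9 mol.
Outlet amounts (n = n₀ + ν ξ):
  E: 174 − 1(142.9) = 31.15
  G: 415.5 − 1(142.9) = 272.6
  F: 0 + 1(142.9) = 142.9
  D: 0 + 1(142.9) = 142.9
  H: 235.5 (inert)
Total out = 31.15 + 272.6 + 142.9 + 142.9 + 235.5 = 825 mol.

825 mol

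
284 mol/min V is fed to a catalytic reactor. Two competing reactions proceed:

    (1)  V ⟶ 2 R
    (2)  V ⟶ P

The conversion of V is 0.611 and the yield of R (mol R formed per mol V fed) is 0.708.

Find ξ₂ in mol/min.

ξ₂ = 73 mol/min

Yield of R: 2ξ₁ / 284 = 0.708 → ξ₁ = 100.5 mol/min.
Conversion of V: 1ξ₁ + 1ξ₂ = 0.611 × 284 = 173.5 → ξ₂ = 72.99 mol/min.
Outlet amounts (n = n₀ + Σ ν·ξ):
  V: 284 − 1(100.5) − 1(72.99) = 110.5
  R: 0 + 2(100.5) = 201.1
  P: 0 + 1(72.99) = 72.99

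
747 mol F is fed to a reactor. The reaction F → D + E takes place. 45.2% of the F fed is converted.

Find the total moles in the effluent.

1080 mol

F reacted = 0.452 × 747 = 337.6 mol; ν_F = −1, so ξ = 337.6/1 = 337.6 mol.
Outlet amounts (n = n₀ + ν ξ):
  F: 747 − 1(337.6) = 409.4
  D: 0 + 1(337.6) = 337.6
  E: 0 + 1(337.6) = 337.6
Total out = 409.4 + 337.6 + 337.6 = 1085 mol.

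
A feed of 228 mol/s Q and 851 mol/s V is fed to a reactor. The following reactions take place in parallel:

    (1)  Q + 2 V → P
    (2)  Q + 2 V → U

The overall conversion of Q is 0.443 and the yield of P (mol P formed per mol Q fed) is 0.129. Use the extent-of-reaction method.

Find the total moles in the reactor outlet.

877 mol/s

Yield of P: 1ξ₁ / 228 = 0.129 → ξ₁ = 29.41 mol/s.
Conversion of Q: 1ξ₁ + 1ξ₂ = 0.443 × 228 = 101 → ξ₂ = 71.59 mol/s.
Outlet amounts (n = n₀ + Σ ν·ξ):
  Q: 228 − 1(29.41) − 1(71.59) = 127
  V: 851 − 2(29.41) − 2(71.59) = 649
  P: 0 + 1(29.41) = 29.41
  U: 0 + 1(71.59) = 71.59
Total out = 127 + 649 + 29.41 + 71.59 = 877 mol/s.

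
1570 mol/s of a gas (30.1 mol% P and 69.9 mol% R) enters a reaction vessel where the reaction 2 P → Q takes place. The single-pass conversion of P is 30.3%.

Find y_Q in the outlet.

P reacted = 0.303 × 472.6 = 143.2 mol/s; ν_P = −2, so ξ = 143.2/2 = 71.59 mol/s.
Outlet amounts (n = n₀ + ν ξ):
  P: 472.6 − 2(71.59) = 329.4
  Q: 0 + 1(71.59) = 71.59
  R: 1097 (inert)
Total out = 1498 mol/s; y_Q = 71.59 / 1498 = 0.04778.

0.0478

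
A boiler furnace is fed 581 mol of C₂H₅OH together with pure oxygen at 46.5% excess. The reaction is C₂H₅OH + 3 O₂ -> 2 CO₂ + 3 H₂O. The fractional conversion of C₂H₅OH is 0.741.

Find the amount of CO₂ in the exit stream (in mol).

Stoichiometric O₂ = 3 × 581 = 1743 mol; O₂ fed = 1743 × 1.465 = 2553 mol.
Fuel reacted = 0.741 × 581 → ξ = 430.5 mol.
Outlet (n = n₀ + ν ξ):
  C₂H₅OH: 581 − 1(430.5) = 150.5
  O₂: 2553 − 3(430.5) = 1262
  CO₂: 0 + 2(430.5) = 861
  H₂O: 0 + 3(430.5) = 1292

861 mol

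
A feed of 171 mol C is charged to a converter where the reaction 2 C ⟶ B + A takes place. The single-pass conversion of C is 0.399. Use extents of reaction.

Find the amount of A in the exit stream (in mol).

C reacted = 0.399 × 171 = 68.23 mol; ν_C = −2, so ξ = 68.23/2 = 34.11 mol.
Outlet amounts (n = n₀ + ν ξ):
  C: 171 − 2(34.11) = 102.8
  B: 0 + 1(34.11) = 34.11
  A: 0 + 1(34.11) = 34.11

34.1 mol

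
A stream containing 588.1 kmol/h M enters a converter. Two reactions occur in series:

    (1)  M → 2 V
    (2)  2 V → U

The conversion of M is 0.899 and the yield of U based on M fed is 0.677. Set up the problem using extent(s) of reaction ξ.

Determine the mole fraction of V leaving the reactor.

0.363

Conversion of M: M consumed = 1ξ₁ = 0.899 × 588.1 → ξ₁ = 528.7 kmol/h.
Yield of U: 1ξ₂ / 588.1 = 0.677 → ξ₂ = 398.1 kmol/h.
Outlet amounts (n = n₀ + Σ ν·ξ):
  M: 588.1 − 1(528.7) = 59.4
  V: 0 + 2(528.7) − 2(398.1) = 261.1
  U: 0 + 1(398.1) = 398.1
Total out = 718.7 kmol/h; y_V = 261.1 / 718.7 = 0.3633.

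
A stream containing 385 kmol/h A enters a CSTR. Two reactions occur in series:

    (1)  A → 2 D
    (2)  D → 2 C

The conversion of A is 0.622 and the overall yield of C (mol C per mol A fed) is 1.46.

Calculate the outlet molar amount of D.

Conversion of A: A consumed = 1ξ₁ = 0.622 × 385 → ξ₁ = 239.5 kmol/h.
Yield of C: 2ξ₂ / 385 = 1.46 → ξ₂ = 281.1 kmol/h.
Outlet amounts (n = n₀ + Σ ν·ξ):
  A: 385 − 1(239.5) = 145.5
  D: 0 + 2(239.5) − 1(281.1) = 197.9
  C: 0 + 2(281.1) = 562.1

198 kmol/h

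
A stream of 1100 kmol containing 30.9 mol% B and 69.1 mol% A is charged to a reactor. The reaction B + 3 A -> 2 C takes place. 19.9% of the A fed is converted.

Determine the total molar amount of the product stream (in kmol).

A reacted = 0.199 × 760.1 = 151.3 kmol; ν_A = −3, so ξ = 151.3/3 = 50.42 kmol.
Outlet amounts (n = n₀ + ν ξ):
  B: 339.9 − 1(50.42) = 289.5
  A: 760.1 − 3(50.42) = 608.8
  C: 0 + 2(50.42) = 100.8
Total out = 289.5 + 608.8 + 100.8 = 999.2 kmol.

999 kmol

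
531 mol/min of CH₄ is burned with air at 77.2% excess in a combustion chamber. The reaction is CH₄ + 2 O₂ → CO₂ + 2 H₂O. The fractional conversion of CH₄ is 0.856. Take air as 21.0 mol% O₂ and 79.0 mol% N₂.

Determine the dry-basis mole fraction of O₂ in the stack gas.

Stoichiometric O₂ = 2 × 531 = 1062 mol/min; O₂ fed = 1062 × 1.772 = 1882 mol/min.
N₂ fed = 1882 × 79/21 = 7079 mol/min.
Fuel reacted = 0.856 × 531 → ξ = 454.5 mol/min.
Outlet (n = n₀ + ν ξ):
  CH₄: 531 − 1(454.5) = 76.46
  O₂: 1882 − 2(454.5) = 972.8
  N₂: 7079 (inert)
  CO₂: 0 + 1(454.5) = 454.5
  H₂O: 0 + 2(454.5) = 909.1
Dry total = 8583 mol/min; y_O₂ (dry) = 972.8 / 8583 = 0.1133.

0.113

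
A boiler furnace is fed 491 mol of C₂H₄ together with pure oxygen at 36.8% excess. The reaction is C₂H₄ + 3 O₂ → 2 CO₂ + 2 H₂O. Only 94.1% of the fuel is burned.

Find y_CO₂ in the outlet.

Stoichiometric O₂ = 3 × 491 = 1473 mol; O₂ fed = 1473 × 1.368 = 2015 mol.
Fuel reacted = 0.941 × 491 → ξ = 462 mol.
Outlet (n = n₀ + ν ξ):
  C₂H₄: 491 − 1(462) = 28.97
  O₂: 2015 − 3(462) = 629
  CO₂: 0 + 2(462) = 924.1
  H₂O: 0 + 2(462) = 924.1
Total out = 2506 mol; y_CO₂ = 924.1 / 2506 = 0.3687.

0.369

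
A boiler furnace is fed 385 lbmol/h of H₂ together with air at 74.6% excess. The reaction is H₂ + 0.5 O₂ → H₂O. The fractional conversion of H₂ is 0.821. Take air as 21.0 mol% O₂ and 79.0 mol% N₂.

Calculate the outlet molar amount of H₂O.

316 lbmol/h

Stoichiometric O₂ = 0.5 × 385 = 192.5 lbmol/h; O₂ fed = 192.5 × 1.746 = 336.1 lbmol/h.
N₂ fed = 336.1 × 79/21 = 1264 lbmol/h.
Fuel reacted = 0.821 × 385 → ξ = 316.1 lbmol/h.
Outlet (n = n₀ + ν ξ):
  H₂: 385 − 1(316.1) = 68.92
  O₂: 336.1 − 0.5(316.1) = 178.1
  N₂: 1264 (inert)
  H₂O: 0 + 1(316.1) = 316.1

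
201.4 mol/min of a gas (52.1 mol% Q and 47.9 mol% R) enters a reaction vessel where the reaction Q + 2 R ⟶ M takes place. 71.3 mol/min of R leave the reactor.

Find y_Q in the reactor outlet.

For R: n = n₀ − 2ξ → 71.3 = 96.47 − 2ξ, giving ξ = 12.59 mol/min.
Outlet amounts (n = n₀ + ν ξ):
  Q: 104.9 − 1(12.59) = 92.34
  R: 96.47 − 2(12.59) = 71.3
  M: 0 + 1(12.59) = 12.59
Total out = 176.2 mol/min; y_Q = 92.34 / 176.2 = 0.524.

0.524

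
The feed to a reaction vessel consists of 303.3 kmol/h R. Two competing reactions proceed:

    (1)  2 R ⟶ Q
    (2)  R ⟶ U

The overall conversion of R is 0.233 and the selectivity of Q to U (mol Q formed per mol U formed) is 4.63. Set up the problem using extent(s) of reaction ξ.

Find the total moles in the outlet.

Conversion of R: R consumed = 0.233 × 303.3 = 70.67 kmol/h = 2ξ₁ + 1ξ₂.
Selectivity: 1ξ₁ / (1ξ₂) = 4.63 → ξ₁ = 4.63 ξ₂.
Substitute: (2·4.63 + 1) ξ₂ = 70.67 → ξ₂ = 6.888 kmol/h, ξ₁ = 31.89 kmol/h.
Outlet amounts (n = n₀ + Σ ν·ξ):
  R: 303.3 − 2(31.89) − 1(6.888) = 232.6
  Q: 0 + 1(31.89) = 31.89
  U: 0 + 1(6.888) = 6.888
Total out = 232.6 + 31.89 + 6.888 = 271.4 kmol/h.

271 kmol/h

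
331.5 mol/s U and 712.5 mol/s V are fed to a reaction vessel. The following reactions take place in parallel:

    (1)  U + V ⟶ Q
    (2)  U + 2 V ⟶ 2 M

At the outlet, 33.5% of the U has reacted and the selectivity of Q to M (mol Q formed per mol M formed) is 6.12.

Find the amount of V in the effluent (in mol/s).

Conversion of U: U consumed = 0.335 × 331.5 = 111.1 mol/s = 1ξ₁ + 1ξ₂.
Selectivity: 1ξ₁ / (2ξ₂) = 6.12 → ξ₁ = 12.24 ξ₂.
Substitute: (1·12.24 + 1) ξ₂ = 111.1 → ξ₂ = 8.388 mol/s, ξ₁ = 102.7 mol/s.
Outlet amounts (n = n₀ + Σ ν·ξ):
  U: 331.5 − 1(102.7) − 1(8.388) = 220.4
  V: 712.5 − 1(102.7) − 2(8.388) = 593.1
  Q: 0 + 1(102.7) = 102.7
  M: 0 + 2(8.388) = 16.78

593 mol/s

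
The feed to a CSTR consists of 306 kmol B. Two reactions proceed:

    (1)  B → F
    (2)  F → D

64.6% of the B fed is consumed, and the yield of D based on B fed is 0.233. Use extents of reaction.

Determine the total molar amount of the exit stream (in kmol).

306 kmol

Conversion of B: B consumed = 1ξ₁ = 0.646 × 306 → ξ₁ = 197.7 kmol.
Yield of D: 1ξ₂ / 306 = 0.233 → ξ₂ = 71.3 kmol.
Outlet amounts (n = n₀ + Σ ν·ξ):
  B: 306 − 1(197.7) = 108.3
  F: 0 + 1(197.7) − 1(71.3) = 126.4
  D: 0 + 1(71.3) = 71.3
Total out = 108.3 + 126.4 + 71.3 = 306 kmol.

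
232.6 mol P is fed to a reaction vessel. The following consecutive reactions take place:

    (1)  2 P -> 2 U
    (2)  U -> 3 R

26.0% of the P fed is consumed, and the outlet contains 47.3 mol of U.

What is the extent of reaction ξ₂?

Conversion of P: P consumed = 2ξ₁ = 0.26 × 232.6 → ξ₁ = 30.24 mol.
U balance: n_U = 0 + 2ξ₁ − 1ξ₂ = 47.3 → ξ₂ = (2·30.24 − 47.3)/1 = 13.18 mol.
Outlet amounts (n = n₀ + Σ ν·ξ):
  P: 232.6 − 2(30.24) = 172.1
  U: 0 + 2(30.24) − 1(13.18) = 47.3
  R: 0 + 3(13.18) = 39.53

ξ₂ = 13.2 mol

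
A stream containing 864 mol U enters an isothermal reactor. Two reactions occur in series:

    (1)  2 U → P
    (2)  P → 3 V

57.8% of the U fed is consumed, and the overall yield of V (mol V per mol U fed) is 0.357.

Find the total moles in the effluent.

820 mol

Conversion of U: U consumed = 2ξ₁ = 0.578 × 864 → ξ₁ = 249.7 mol.
Yield of V: 3ξ₂ / 864 = 0.357 → ξ₂ = 102.8 mol.
Outlet amounts (n = n₀ + Σ ν·ξ):
  U: 864 − 2(249.7) = 364.6
  P: 0 + 1(249.7) − 1(102.8) = 146.9
  V: 0 + 3(102.8) = 308.4
Total out = 364.6 + 146.9 + 308.4 = 819.9 mol.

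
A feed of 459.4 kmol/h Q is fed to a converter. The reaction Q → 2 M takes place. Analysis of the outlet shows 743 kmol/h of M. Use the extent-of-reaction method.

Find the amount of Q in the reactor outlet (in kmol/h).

For M: n = n₀ + 2ξ → 743 = 0 + 2ξ, giving ξ = 371.5 kmol/h.
Outlet amounts (n = n₀ + ν ξ):
  Q: 459.4 − 1(371.5) = 87.9
  M: 0 + 2(371.5) = 743

87.9 kmol/h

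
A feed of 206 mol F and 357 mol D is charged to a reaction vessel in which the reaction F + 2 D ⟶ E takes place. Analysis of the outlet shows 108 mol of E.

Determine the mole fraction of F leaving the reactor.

0.282

For E: n = n₀ + 1ξ → 108 = 0 + 1ξ, giving ξ = 108 mol.
Outlet amounts (n = n₀ + ν ξ):
  F: 206 − 1(108) = 98
  D: 357 − 2(108) = 141
  E: 0 + 1(108) = 108
Total out = 347 mol; y_F = 98 / 347 = 0.2824.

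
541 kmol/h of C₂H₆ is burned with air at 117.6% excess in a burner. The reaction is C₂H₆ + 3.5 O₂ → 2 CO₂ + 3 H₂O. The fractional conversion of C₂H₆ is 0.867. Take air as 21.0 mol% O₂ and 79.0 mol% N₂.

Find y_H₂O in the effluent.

Stoichiometric O₂ = 3.5 × 541 = 1894 kmol/h; O₂ fed = 1894 × 2.176 = 4120 kmol/h.
N₂ fed = 4120 × 79/21 = 15500 kmol/h.
Fuel reacted = 0.867 × 541 → ξ = 469 kmol/h.
Outlet (n = n₀ + ν ξ):
  C₂H₆: 541 − 1(469) = 71.95
  O₂: 4120 − 3.5(469) = 2479
  N₂: 15500 (inert)
  CO₂: 0 + 2(469) = 938.1
  H₂O: 0 + 3(469) = 1407
Total out = 20400 kmol/h; y_H₂O = 1407 / 20400 = 0.06899.

0.069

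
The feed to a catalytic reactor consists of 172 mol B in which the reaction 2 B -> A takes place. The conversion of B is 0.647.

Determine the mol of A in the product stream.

55.6 mol

B reacted = 0.647 × 172 = 111.3 mol; ν_B = −2, so ξ = 111.3/2 = 55.64 mol.
Outlet amounts (n = n₀ + ν ξ):
  B: 172 − 2(55.64) = 60.72
  A: 0 + 1(55.64) = 55.64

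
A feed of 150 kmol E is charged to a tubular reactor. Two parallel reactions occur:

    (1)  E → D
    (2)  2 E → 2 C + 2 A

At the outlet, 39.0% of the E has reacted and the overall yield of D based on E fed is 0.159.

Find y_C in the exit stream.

Yield of D: 1ξ₁ / 150 = 0.159 → ξ₁ = 23.85 kmol.
Conversion of E: 1ξ₁ + 2ξ₂ = 0.39 × 150 = 58.5 → ξ₂ = 17.32 kmol.
Outlet amounts (n = n₀ + Σ ν·ξ):
  E: 150 − 1(23.85) − 2(17.32) = 91.5
  D: 0 + 1(23.85) = 23.85
  C: 0 + 2(17.32) = 34.65
  A: 0 + 2(17.32) = 34.65
Total out = 184.7 kmol; y_C = 34.65 / 184.7 = 0.1877.

0.188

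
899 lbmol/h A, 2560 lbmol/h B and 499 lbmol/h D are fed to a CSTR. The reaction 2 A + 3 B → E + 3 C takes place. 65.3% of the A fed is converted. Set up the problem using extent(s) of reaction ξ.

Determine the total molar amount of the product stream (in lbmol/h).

A reacted = 0.653 × 899 = 587 lbmol/h; ν_A = −2, so ξ = 587/2 = 293.5 lbmol/h.
Outlet amounts (n = n₀ + ν ξ):
  A: 899 − 2(293.5) = 312
  B: 2560 − 3(293.5) = 1679
  E: 0 + 1(293.5) = 293.5
  C: 0 + 3(293.5) = 880.6
  D: 499 (inert)
Total out = 312 + 1679 + 293.5 + 880.6 + 499 = 3664 lbmol/h.

3660 lbmol/h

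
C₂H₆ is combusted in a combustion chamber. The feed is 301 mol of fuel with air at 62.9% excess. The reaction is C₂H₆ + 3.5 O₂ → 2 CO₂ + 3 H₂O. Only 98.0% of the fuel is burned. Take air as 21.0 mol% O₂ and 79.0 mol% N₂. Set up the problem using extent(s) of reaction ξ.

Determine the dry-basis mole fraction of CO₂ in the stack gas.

Stoichiometric O₂ = 3.5 × 301 = 1054 mol; O₂ fed = 1054 × 1.629 = 1716 mol.
N₂ fed = 1716 × 79/21 = 6456 mol.
Fuel reacted = 0.98 × 301 → ξ = 295 mol.
Outlet (n = n₀ + ν ξ):
  C₂H₆: 301 − 1(295) = 6.02
  O₂: 1716 − 3.5(295) = 683.7
  N₂: 6456 (inert)
  CO₂: 0 + 2(295) = 590
  H₂O: 0 + 3(295) = 884.9
Dry total = 7736 mol; y_CO₂ (dry) = 590 / 7736 = 0.07626.

0.0763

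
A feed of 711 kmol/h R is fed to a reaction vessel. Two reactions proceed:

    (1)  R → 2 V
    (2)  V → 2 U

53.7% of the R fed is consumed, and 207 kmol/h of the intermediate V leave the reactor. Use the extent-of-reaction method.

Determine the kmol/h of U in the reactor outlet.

Conversion of R: R consumed = 1ξ₁ = 0.537 × 711 → ξ₁ = 381.8 kmol/h.
V balance: n_V = 0 + 2ξ₁ − 1ξ₂ = 207 → ξ₂ = (2·381.8 − 207)/1 = 556.6 kmol/h.
Outlet amounts (n = n₀ + Σ ν·ξ):
  R: 711 − 1(381.8) = 329.2
  V: 0 + 2(381.8) − 1(556.6) = 207
  U: 0 + 2(556.6) = 1113

1110 kmol/h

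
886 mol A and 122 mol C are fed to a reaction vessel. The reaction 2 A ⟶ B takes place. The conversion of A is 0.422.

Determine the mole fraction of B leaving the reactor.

0.228

A reacted = 0.422 × 886 = 373.9 mol; ν_A = −2, so ξ = 373.9/2 = 186.9 mol.
Outlet amounts (n = n₀ + ν ξ):
  A: 886 − 2(186.9) = 512.1
  B: 0 + 1(186.9) = 186.9
  C: 122 (inert)
Total out = 821.1 mol; y_B = 186.9 / 821.1 = 0.2277.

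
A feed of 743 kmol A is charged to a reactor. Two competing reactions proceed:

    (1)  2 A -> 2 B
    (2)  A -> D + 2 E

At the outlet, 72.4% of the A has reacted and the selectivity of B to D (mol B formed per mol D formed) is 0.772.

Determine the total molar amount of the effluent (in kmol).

Conversion of A: A consumed = 0.724 × 743 = 537.9 kmol = 2ξ₁ + 1ξ₂.
Selectivity: 2ξ₁ / (1ξ₂) = 0.772 → ξ₁ = 0.386 ξ₂.
Substitute: (2·0.386 + 1) ξ₂ = 537.9 → ξ₂ = 303.6 kmol, ξ₁ = 117.2 kmol.
Outlet amounts (n = n₀ + Σ ν·ξ):
  A: 743 − 2(117.2) − 1(303.6) = 205.1
  B: 0 + 2(117.2) = 234.4
  D: 0 + 1(303.6) = 303.6
  E: 0 + 2(303.6) = 607.1
Total out = 205.1 + 234.4 + 303.6 + 607.1 = 1350 kmol.

1350 kmol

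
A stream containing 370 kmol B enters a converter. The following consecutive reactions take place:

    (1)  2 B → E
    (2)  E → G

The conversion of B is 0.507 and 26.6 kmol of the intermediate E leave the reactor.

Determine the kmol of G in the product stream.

67.2 kmol

Conversion of B: B consumed = 2ξ₁ = 0.507 × 370 → ξ₁ = 93.8 kmol.
E balance: n_E = 0 + 1ξ₁ − 1ξ₂ = 26.6 → ξ₂ = (1·93.8 − 26.6)/1 = 67.19 kmol.
Outlet amounts (n = n₀ + Σ ν·ξ):
  B: 370 − 2(93.8) = 182.4
  E: 0 + 1(93.8) − 1(67.19) = 26.6
  G: 0 + 1(67.19) = 67.19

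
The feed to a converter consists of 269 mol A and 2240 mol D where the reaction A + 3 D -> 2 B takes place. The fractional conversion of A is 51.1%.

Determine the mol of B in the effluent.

275 mol

A reacted = 0.511 × 269 = 137.5 mol; ν_A = −1, so ξ = 137.5/1 = 137.5 mol.
Outlet amounts (n = n₀ + ν ξ):
  A: 269 − 1(137.5) = 131.5
  D: 2240 − 3(137.5) = 1828
  B: 0 + 2(137.5) = 274.9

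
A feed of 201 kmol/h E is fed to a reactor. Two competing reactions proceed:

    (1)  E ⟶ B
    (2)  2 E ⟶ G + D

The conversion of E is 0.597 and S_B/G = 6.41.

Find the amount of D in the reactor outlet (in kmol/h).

Conversion of E: E consumed = 0.597 × 201 = 120 kmol/h = 1ξ₁ + 2ξ₂.
Selectivity: 1ξ₁ / (1ξ₂) = 6.41 → ξ₁ = 6.41 ξ₂.
Substitute: (1·6.41 + 2) ξ₂ = 120 → ξ₂ = 14.27 kmol/h, ξ₁ = 91.46 kmol/h.
Outlet amounts (n = n₀ + Σ ν·ξ):
  E: 201 − 1(91.46) − 2(14.27) = 81
  B: 0 + 1(91.46) = 91.46
  G: 0 + 1(14.27) = 14.27
  D: 0 + 1(14.27) = 14.27

14.3 kmol/h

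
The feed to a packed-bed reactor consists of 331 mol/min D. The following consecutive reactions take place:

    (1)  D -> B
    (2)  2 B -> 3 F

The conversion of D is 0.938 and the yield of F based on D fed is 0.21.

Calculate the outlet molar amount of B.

264 mol/min

Conversion of D: D consumed = 1ξ₁ = 0.938 × 331 → ξ₁ = 310.5 mol/min.
Yield of F: 3ξ₂ / 331 = 0.21 → ξ₂ = 23.17 mol/min.
Outlet amounts (n = n₀ + Σ ν·ξ):
  D: 331 − 1(310.5) = 20.52
  B: 0 + 1(310.5) − 2(23.17) = 264.1
  F: 0 + 3(23.17) = 69.51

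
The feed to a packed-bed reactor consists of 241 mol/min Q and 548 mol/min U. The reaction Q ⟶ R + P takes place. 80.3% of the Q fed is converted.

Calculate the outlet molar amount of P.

Q reacted = 0.803 × 241 = 193.5 mol/min; ν_Q = −1, so ξ = 193.5/1 = 193.5 mol/min.
Outlet amounts (n = n₀ + ν ξ):
  Q: 241 − 1(193.5) = 47.48
  R: 0 + 1(193.5) = 193.5
  P: 0 + 1(193.5) = 193.5
  U: 548 (inert)

194 mol/min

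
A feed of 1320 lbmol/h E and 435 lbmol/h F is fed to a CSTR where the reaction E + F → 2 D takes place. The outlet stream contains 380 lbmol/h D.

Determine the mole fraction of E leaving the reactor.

0.644

For D: n = n₀ + 2ξ → 380 = 0 + 2ξ, giving ξ = 190 lbmol/h.
Outlet amounts (n = n₀ + ν ξ):
  E: 1320 − 1(190) = 1130
  F: 435 − 1(190) = 245
  D: 0 + 2(190) = 380
Total out = 1755 lbmol/h; y_E = 1130 / 1755 = 0.6439.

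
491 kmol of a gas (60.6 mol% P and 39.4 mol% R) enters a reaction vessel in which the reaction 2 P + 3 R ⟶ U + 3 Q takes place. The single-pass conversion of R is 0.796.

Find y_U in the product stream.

R reacted = 0.796 × 193.5 = 154 kmol; ν_R = −3, so ξ = 154/3 = 51.33 kmol.
Outlet amounts (n = n₀ + ν ξ):
  P: 297.5 − 2(51.33) = 194.9
  R: 193.5 − 3(51.33) = 39.46
  U: 0 + 1(51.33) = 51.33
  Q: 0 + 3(51.33) = 154
Total out = 439.7 kmol; y_U = 51.33 / 439.7 = 0.1167.

0.117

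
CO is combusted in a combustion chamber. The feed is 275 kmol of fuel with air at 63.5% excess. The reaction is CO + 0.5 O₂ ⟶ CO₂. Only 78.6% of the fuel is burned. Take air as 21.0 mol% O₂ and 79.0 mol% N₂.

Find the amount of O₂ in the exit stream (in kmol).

117 kmol

Stoichiometric O₂ = 0.5 × 275 = 137.5 kmol; O₂ fed = 137.5 × 1.635 = 224.8 kmol.
N₂ fed = 224.8 × 79/21 = 845.7 kmol.
Fuel reacted = 0.786 × 275 → ξ = 216.2 kmol.
Outlet (n = n₀ + ν ξ):
  CO: 275 − 1(216.2) = 58.85
  O₂: 224.8 − 0.5(216.2) = 116.7
  N₂: 845.7 (inert)
  CO₂: 0 + 1(216.2) = 216.2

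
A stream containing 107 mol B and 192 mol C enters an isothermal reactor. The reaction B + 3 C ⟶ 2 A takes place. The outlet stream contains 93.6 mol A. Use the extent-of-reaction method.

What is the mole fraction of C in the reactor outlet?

For A: n = n₀ + 2ξ → 93.6 = 0 + 2ξ, giving ξ = 46.8 mol.
Outlet amounts (n = n₀ + ν ξ):
  B: 107 − 1(46.8) = 60.2
  C: 192 − 3(46.8) = 51.6
  A: 0 + 2(46.8) = 93.6
Total out = 205.4 mol; y_C = 51.6 / 205.4 = 0.2512.

0.251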